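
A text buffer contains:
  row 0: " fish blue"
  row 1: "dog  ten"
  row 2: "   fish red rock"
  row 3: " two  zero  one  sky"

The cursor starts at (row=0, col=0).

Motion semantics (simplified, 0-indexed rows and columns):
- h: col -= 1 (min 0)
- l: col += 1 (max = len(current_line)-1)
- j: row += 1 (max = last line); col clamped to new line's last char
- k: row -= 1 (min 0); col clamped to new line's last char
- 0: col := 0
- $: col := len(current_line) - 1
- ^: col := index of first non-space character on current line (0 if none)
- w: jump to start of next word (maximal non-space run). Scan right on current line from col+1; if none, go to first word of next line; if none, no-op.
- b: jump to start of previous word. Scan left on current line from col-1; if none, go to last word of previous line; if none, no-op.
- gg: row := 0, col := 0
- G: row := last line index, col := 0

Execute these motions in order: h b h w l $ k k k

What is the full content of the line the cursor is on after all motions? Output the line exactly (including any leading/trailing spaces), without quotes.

Answer:  fish blue

Derivation:
After 1 (h): row=0 col=0 char='_'
After 2 (b): row=0 col=0 char='_'
After 3 (h): row=0 col=0 char='_'
After 4 (w): row=0 col=1 char='f'
After 5 (l): row=0 col=2 char='i'
After 6 ($): row=0 col=9 char='e'
After 7 (k): row=0 col=9 char='e'
After 8 (k): row=0 col=9 char='e'
After 9 (k): row=0 col=9 char='e'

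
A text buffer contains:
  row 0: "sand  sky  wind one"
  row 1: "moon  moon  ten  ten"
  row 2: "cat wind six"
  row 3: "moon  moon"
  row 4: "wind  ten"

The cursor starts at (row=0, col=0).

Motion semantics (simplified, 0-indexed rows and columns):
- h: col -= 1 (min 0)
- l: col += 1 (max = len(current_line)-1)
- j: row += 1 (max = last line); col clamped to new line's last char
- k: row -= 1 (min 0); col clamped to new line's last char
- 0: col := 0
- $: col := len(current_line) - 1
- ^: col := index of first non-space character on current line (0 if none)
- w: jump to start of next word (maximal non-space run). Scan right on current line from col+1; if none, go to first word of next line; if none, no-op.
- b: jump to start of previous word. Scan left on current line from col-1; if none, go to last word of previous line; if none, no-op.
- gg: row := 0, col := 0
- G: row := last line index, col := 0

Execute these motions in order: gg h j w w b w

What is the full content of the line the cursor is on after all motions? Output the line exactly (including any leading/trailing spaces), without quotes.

Answer: moon  moon  ten  ten

Derivation:
After 1 (gg): row=0 col=0 char='s'
After 2 (h): row=0 col=0 char='s'
After 3 (j): row=1 col=0 char='m'
After 4 (w): row=1 col=6 char='m'
After 5 (w): row=1 col=12 char='t'
After 6 (b): row=1 col=6 char='m'
After 7 (w): row=1 col=12 char='t'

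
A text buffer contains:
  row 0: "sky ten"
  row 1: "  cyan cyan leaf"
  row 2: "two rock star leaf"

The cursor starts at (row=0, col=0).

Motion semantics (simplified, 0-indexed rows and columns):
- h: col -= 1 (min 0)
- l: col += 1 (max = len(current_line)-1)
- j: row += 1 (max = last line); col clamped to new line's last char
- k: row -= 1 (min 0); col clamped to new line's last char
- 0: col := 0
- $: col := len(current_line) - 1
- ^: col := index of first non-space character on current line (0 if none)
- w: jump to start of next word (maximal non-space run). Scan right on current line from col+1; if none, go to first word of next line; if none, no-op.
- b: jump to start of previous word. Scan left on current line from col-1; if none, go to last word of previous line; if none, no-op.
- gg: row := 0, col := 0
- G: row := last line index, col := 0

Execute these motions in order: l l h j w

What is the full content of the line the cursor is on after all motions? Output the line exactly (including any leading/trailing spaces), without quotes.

Answer:   cyan cyan leaf

Derivation:
After 1 (l): row=0 col=1 char='k'
After 2 (l): row=0 col=2 char='y'
After 3 (h): row=0 col=1 char='k'
After 4 (j): row=1 col=1 char='_'
After 5 (w): row=1 col=2 char='c'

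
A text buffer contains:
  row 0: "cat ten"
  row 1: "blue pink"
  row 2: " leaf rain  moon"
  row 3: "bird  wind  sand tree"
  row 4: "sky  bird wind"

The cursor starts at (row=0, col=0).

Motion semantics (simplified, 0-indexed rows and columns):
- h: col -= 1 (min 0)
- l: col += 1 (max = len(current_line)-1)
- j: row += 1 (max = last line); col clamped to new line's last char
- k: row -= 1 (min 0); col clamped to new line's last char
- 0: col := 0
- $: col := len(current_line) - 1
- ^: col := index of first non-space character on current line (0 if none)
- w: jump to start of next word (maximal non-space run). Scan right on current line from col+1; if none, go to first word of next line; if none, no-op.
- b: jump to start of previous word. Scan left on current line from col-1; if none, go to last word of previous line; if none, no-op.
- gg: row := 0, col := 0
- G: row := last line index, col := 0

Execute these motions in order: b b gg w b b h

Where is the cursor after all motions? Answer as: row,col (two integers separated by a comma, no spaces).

Answer: 0,0

Derivation:
After 1 (b): row=0 col=0 char='c'
After 2 (b): row=0 col=0 char='c'
After 3 (gg): row=0 col=0 char='c'
After 4 (w): row=0 col=4 char='t'
After 5 (b): row=0 col=0 char='c'
After 6 (b): row=0 col=0 char='c'
After 7 (h): row=0 col=0 char='c'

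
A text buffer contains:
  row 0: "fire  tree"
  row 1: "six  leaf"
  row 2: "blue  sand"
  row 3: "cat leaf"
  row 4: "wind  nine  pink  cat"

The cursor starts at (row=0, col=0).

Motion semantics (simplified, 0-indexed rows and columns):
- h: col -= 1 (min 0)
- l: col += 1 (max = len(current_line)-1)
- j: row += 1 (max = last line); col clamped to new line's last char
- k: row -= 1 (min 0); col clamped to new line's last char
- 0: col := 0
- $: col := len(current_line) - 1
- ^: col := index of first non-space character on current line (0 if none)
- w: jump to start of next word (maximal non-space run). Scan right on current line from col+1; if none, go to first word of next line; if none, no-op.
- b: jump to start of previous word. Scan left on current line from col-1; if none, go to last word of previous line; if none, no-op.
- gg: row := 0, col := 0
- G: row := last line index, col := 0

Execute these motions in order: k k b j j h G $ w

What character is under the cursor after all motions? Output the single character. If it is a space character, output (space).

After 1 (k): row=0 col=0 char='f'
After 2 (k): row=0 col=0 char='f'
After 3 (b): row=0 col=0 char='f'
After 4 (j): row=1 col=0 char='s'
After 5 (j): row=2 col=0 char='b'
After 6 (h): row=2 col=0 char='b'
After 7 (G): row=4 col=0 char='w'
After 8 ($): row=4 col=20 char='t'
After 9 (w): row=4 col=20 char='t'

Answer: t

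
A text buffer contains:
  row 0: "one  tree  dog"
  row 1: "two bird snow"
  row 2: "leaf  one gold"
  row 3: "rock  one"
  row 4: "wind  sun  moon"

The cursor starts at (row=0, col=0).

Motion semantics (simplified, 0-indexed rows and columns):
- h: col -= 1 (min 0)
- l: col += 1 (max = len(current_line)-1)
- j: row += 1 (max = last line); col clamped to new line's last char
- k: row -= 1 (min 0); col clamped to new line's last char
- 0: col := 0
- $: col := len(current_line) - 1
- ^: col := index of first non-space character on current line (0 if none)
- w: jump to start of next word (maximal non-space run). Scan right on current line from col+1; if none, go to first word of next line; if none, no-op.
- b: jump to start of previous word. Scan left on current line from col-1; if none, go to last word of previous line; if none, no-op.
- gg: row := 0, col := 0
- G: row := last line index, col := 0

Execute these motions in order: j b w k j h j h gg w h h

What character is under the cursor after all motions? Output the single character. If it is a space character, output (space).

After 1 (j): row=1 col=0 char='t'
After 2 (b): row=0 col=11 char='d'
After 3 (w): row=1 col=0 char='t'
After 4 (k): row=0 col=0 char='o'
After 5 (j): row=1 col=0 char='t'
After 6 (h): row=1 col=0 char='t'
After 7 (j): row=2 col=0 char='l'
After 8 (h): row=2 col=0 char='l'
After 9 (gg): row=0 col=0 char='o'
After 10 (w): row=0 col=5 char='t'
After 11 (h): row=0 col=4 char='_'
After 12 (h): row=0 col=3 char='_'

Answer: (space)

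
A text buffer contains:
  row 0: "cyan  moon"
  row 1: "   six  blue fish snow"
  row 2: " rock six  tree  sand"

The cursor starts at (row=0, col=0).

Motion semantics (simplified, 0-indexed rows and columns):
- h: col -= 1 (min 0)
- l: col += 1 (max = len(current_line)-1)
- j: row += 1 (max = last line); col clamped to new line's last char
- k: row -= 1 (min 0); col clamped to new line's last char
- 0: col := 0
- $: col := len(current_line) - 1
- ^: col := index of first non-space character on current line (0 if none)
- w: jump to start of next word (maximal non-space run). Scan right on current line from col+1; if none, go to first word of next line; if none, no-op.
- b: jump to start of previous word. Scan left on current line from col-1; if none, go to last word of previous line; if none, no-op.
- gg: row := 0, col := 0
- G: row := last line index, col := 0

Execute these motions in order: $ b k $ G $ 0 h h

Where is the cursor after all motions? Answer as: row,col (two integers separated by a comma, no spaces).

After 1 ($): row=0 col=9 char='n'
After 2 (b): row=0 col=6 char='m'
After 3 (k): row=0 col=6 char='m'
After 4 ($): row=0 col=9 char='n'
After 5 (G): row=2 col=0 char='_'
After 6 ($): row=2 col=20 char='d'
After 7 (0): row=2 col=0 char='_'
After 8 (h): row=2 col=0 char='_'
After 9 (h): row=2 col=0 char='_'

Answer: 2,0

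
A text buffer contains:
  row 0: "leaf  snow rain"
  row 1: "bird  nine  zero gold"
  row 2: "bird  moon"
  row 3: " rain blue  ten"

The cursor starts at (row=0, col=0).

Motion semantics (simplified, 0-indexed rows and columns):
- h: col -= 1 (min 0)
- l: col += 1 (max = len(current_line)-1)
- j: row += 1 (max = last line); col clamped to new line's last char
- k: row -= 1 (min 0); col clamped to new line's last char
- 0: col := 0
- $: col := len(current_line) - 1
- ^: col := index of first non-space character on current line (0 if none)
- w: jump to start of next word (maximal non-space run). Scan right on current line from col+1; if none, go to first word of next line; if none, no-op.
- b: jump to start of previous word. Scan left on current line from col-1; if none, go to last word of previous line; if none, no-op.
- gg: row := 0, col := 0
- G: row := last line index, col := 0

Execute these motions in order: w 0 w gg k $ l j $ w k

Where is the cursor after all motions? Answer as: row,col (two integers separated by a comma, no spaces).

After 1 (w): row=0 col=6 char='s'
After 2 (0): row=0 col=0 char='l'
After 3 (w): row=0 col=6 char='s'
After 4 (gg): row=0 col=0 char='l'
After 5 (k): row=0 col=0 char='l'
After 6 ($): row=0 col=14 char='n'
After 7 (l): row=0 col=14 char='n'
After 8 (j): row=1 col=14 char='r'
After 9 ($): row=1 col=20 char='d'
After 10 (w): row=2 col=0 char='b'
After 11 (k): row=1 col=0 char='b'

Answer: 1,0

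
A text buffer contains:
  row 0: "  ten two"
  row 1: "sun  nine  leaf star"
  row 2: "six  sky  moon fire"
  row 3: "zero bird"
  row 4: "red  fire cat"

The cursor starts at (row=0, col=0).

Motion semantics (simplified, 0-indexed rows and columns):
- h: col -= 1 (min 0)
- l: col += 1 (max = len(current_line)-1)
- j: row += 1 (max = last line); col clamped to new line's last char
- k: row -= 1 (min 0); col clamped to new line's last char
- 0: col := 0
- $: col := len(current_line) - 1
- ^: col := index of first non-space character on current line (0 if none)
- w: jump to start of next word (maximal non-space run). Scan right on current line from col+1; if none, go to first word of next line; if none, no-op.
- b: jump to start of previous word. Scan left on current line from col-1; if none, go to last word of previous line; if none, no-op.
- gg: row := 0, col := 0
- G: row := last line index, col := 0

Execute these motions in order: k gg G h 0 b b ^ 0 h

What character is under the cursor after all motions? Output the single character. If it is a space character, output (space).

After 1 (k): row=0 col=0 char='_'
After 2 (gg): row=0 col=0 char='_'
After 3 (G): row=4 col=0 char='r'
After 4 (h): row=4 col=0 char='r'
After 5 (0): row=4 col=0 char='r'
After 6 (b): row=3 col=5 char='b'
After 7 (b): row=3 col=0 char='z'
After 8 (^): row=3 col=0 char='z'
After 9 (0): row=3 col=0 char='z'
After 10 (h): row=3 col=0 char='z'

Answer: z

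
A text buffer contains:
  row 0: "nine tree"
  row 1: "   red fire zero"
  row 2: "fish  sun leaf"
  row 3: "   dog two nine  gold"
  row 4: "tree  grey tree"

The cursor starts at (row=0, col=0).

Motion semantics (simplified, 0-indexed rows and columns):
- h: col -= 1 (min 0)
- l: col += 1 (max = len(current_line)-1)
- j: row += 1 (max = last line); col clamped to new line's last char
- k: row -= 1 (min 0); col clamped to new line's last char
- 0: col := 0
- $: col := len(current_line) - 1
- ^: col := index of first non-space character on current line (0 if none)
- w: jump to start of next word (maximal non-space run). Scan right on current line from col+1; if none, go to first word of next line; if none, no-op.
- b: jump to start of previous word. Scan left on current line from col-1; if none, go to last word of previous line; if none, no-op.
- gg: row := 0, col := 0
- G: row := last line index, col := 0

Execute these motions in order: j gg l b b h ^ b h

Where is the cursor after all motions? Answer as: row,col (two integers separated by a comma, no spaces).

After 1 (j): row=1 col=0 char='_'
After 2 (gg): row=0 col=0 char='n'
After 3 (l): row=0 col=1 char='i'
After 4 (b): row=0 col=0 char='n'
After 5 (b): row=0 col=0 char='n'
After 6 (h): row=0 col=0 char='n'
After 7 (^): row=0 col=0 char='n'
After 8 (b): row=0 col=0 char='n'
After 9 (h): row=0 col=0 char='n'

Answer: 0,0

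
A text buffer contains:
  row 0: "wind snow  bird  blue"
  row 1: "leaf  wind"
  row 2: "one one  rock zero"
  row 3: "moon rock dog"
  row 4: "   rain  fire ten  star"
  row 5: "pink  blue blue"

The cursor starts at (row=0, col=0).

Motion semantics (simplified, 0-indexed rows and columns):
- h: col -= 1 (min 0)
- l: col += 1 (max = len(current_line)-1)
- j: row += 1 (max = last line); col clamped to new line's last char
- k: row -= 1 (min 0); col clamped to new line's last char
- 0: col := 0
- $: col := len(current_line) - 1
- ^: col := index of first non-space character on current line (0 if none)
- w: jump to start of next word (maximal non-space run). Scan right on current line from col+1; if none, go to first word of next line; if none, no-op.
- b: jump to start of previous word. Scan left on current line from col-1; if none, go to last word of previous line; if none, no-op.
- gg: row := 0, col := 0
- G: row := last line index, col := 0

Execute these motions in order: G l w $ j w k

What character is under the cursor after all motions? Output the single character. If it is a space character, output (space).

Answer: t

Derivation:
After 1 (G): row=5 col=0 char='p'
After 2 (l): row=5 col=1 char='i'
After 3 (w): row=5 col=6 char='b'
After 4 ($): row=5 col=14 char='e'
After 5 (j): row=5 col=14 char='e'
After 6 (w): row=5 col=14 char='e'
After 7 (k): row=4 col=14 char='t'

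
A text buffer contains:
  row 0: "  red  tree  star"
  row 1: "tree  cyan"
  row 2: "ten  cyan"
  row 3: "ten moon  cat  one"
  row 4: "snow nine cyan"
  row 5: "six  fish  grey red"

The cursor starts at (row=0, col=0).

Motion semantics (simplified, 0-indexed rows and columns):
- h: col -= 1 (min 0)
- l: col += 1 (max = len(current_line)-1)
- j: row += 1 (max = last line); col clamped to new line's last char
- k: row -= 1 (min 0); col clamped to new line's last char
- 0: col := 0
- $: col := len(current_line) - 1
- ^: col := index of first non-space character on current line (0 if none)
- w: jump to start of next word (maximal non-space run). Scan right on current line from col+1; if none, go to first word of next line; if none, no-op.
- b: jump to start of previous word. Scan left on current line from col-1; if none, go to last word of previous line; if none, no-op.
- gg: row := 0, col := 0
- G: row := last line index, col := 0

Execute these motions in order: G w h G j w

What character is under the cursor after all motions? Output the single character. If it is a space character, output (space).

After 1 (G): row=5 col=0 char='s'
After 2 (w): row=5 col=5 char='f'
After 3 (h): row=5 col=4 char='_'
After 4 (G): row=5 col=0 char='s'
After 5 (j): row=5 col=0 char='s'
After 6 (w): row=5 col=5 char='f'

Answer: f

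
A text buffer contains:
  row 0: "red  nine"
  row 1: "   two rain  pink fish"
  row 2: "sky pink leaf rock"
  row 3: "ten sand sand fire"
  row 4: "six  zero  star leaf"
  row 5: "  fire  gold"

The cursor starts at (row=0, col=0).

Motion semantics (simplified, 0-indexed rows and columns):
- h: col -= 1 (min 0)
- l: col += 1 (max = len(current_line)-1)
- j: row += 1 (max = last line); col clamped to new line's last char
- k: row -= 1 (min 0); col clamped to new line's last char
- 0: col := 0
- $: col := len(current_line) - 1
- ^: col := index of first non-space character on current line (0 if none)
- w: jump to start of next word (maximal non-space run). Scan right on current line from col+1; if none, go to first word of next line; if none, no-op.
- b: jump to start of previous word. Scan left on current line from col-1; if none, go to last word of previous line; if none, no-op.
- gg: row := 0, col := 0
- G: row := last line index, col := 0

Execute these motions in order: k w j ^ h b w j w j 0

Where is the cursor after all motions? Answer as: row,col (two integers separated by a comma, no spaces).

After 1 (k): row=0 col=0 char='r'
After 2 (w): row=0 col=5 char='n'
After 3 (j): row=1 col=5 char='o'
After 4 (^): row=1 col=3 char='t'
After 5 (h): row=1 col=2 char='_'
After 6 (b): row=0 col=5 char='n'
After 7 (w): row=1 col=3 char='t'
After 8 (j): row=2 col=3 char='_'
After 9 (w): row=2 col=4 char='p'
After 10 (j): row=3 col=4 char='s'
After 11 (0): row=3 col=0 char='t'

Answer: 3,0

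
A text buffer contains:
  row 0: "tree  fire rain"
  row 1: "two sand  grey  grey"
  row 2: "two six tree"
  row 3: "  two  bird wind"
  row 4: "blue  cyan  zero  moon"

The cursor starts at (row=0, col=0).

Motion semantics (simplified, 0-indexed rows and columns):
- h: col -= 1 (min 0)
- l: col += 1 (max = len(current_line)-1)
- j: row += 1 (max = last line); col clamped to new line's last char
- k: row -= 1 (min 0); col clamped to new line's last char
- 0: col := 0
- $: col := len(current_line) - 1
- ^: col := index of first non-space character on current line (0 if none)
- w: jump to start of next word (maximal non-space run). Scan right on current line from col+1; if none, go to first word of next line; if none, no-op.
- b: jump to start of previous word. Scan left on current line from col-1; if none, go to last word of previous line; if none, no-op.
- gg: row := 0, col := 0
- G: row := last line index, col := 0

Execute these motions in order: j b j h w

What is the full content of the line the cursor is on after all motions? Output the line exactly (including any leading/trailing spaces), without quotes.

After 1 (j): row=1 col=0 char='t'
After 2 (b): row=0 col=11 char='r'
After 3 (j): row=1 col=11 char='r'
After 4 (h): row=1 col=10 char='g'
After 5 (w): row=1 col=16 char='g'

Answer: two sand  grey  grey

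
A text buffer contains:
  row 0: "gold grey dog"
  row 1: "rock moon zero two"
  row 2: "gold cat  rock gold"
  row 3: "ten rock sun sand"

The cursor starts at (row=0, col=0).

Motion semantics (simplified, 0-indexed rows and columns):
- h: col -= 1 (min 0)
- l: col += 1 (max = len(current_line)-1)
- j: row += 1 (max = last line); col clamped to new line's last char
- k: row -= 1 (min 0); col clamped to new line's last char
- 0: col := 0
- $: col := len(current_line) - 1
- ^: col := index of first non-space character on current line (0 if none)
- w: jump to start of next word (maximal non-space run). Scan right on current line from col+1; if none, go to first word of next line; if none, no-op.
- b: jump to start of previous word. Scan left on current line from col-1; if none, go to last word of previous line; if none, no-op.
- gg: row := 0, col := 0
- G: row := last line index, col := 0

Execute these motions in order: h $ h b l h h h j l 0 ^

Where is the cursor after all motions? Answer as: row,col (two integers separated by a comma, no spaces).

Answer: 1,0

Derivation:
After 1 (h): row=0 col=0 char='g'
After 2 ($): row=0 col=12 char='g'
After 3 (h): row=0 col=11 char='o'
After 4 (b): row=0 col=10 char='d'
After 5 (l): row=0 col=11 char='o'
After 6 (h): row=0 col=10 char='d'
After 7 (h): row=0 col=9 char='_'
After 8 (h): row=0 col=8 char='y'
After 9 (j): row=1 col=8 char='n'
After 10 (l): row=1 col=9 char='_'
After 11 (0): row=1 col=0 char='r'
After 12 (^): row=1 col=0 char='r'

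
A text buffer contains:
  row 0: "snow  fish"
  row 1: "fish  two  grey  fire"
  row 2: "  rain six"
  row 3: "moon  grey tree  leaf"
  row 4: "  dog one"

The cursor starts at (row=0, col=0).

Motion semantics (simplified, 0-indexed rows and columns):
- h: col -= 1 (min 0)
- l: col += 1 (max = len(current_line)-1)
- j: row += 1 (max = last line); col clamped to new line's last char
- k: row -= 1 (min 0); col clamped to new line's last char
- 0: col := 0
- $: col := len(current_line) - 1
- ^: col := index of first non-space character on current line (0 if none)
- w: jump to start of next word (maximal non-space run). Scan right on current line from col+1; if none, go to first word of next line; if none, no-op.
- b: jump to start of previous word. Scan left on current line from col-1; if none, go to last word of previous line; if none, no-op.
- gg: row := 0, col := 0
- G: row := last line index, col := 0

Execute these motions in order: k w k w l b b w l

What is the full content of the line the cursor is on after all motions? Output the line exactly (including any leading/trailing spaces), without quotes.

Answer: fish  two  grey  fire

Derivation:
After 1 (k): row=0 col=0 char='s'
After 2 (w): row=0 col=6 char='f'
After 3 (k): row=0 col=6 char='f'
After 4 (w): row=1 col=0 char='f'
After 5 (l): row=1 col=1 char='i'
After 6 (b): row=1 col=0 char='f'
After 7 (b): row=0 col=6 char='f'
After 8 (w): row=1 col=0 char='f'
After 9 (l): row=1 col=1 char='i'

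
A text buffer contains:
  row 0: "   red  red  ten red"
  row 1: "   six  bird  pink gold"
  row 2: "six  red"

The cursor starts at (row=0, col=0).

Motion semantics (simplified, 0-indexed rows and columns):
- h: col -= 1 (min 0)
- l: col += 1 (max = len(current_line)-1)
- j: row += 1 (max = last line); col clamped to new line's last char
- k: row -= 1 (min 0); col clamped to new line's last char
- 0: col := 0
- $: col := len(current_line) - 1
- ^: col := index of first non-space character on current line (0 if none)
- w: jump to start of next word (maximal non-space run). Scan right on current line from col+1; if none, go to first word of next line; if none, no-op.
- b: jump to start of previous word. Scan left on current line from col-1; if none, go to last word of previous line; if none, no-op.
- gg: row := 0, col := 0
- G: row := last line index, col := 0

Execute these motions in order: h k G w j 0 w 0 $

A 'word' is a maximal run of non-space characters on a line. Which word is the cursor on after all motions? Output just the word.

After 1 (h): row=0 col=0 char='_'
After 2 (k): row=0 col=0 char='_'
After 3 (G): row=2 col=0 char='s'
After 4 (w): row=2 col=5 char='r'
After 5 (j): row=2 col=5 char='r'
After 6 (0): row=2 col=0 char='s'
After 7 (w): row=2 col=5 char='r'
After 8 (0): row=2 col=0 char='s'
After 9 ($): row=2 col=7 char='d'

Answer: red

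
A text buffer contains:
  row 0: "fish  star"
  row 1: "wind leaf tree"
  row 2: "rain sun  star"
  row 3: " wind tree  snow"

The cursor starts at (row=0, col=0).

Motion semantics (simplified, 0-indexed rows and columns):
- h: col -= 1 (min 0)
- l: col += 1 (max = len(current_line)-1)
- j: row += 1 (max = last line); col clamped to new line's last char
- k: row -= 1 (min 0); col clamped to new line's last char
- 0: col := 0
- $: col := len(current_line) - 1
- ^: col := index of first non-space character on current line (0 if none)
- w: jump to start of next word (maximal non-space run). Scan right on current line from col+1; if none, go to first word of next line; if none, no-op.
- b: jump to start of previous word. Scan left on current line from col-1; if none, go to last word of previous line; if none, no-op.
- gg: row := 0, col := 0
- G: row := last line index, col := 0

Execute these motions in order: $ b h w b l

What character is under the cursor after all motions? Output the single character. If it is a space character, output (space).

After 1 ($): row=0 col=9 char='r'
After 2 (b): row=0 col=6 char='s'
After 3 (h): row=0 col=5 char='_'
After 4 (w): row=0 col=6 char='s'
After 5 (b): row=0 col=0 char='f'
After 6 (l): row=0 col=1 char='i'

Answer: i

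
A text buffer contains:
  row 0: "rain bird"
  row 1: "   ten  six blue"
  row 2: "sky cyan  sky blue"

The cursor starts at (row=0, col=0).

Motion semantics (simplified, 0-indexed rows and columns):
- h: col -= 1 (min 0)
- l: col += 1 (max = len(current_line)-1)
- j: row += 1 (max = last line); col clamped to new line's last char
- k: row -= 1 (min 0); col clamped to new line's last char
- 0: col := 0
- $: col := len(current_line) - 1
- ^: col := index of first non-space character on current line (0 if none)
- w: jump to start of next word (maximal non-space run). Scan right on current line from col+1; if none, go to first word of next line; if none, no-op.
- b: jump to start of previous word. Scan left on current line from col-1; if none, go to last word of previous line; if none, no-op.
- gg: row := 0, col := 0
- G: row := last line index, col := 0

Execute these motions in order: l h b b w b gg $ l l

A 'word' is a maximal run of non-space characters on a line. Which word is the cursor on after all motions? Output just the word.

After 1 (l): row=0 col=1 char='a'
After 2 (h): row=0 col=0 char='r'
After 3 (b): row=0 col=0 char='r'
After 4 (b): row=0 col=0 char='r'
After 5 (w): row=0 col=5 char='b'
After 6 (b): row=0 col=0 char='r'
After 7 (gg): row=0 col=0 char='r'
After 8 ($): row=0 col=8 char='d'
After 9 (l): row=0 col=8 char='d'
After 10 (l): row=0 col=8 char='d'

Answer: bird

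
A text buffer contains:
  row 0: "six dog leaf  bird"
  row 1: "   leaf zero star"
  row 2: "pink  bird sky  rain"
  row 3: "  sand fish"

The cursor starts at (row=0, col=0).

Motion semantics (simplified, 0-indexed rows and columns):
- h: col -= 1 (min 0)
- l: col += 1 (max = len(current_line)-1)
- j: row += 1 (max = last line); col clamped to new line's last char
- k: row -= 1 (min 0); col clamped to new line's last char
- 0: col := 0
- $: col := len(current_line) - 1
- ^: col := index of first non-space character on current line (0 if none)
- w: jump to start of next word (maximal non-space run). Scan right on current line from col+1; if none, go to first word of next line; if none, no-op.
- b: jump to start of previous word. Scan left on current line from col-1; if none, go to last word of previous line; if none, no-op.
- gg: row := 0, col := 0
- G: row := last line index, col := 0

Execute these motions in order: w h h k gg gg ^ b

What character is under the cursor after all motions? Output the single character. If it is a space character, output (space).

After 1 (w): row=0 col=4 char='d'
After 2 (h): row=0 col=3 char='_'
After 3 (h): row=0 col=2 char='x'
After 4 (k): row=0 col=2 char='x'
After 5 (gg): row=0 col=0 char='s'
After 6 (gg): row=0 col=0 char='s'
After 7 (^): row=0 col=0 char='s'
After 8 (b): row=0 col=0 char='s'

Answer: s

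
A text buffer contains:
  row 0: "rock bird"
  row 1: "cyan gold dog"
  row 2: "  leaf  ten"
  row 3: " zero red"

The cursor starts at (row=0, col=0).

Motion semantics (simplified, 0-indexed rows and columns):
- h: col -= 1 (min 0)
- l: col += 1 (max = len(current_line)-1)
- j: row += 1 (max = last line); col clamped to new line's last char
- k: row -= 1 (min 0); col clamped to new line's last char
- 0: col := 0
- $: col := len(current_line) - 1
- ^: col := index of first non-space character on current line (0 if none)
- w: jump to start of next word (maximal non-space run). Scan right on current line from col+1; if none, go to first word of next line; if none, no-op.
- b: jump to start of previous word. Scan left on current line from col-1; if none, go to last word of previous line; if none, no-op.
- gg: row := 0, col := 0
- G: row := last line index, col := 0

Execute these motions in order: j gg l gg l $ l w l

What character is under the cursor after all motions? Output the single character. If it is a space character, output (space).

After 1 (j): row=1 col=0 char='c'
After 2 (gg): row=0 col=0 char='r'
After 3 (l): row=0 col=1 char='o'
After 4 (gg): row=0 col=0 char='r'
After 5 (l): row=0 col=1 char='o'
After 6 ($): row=0 col=8 char='d'
After 7 (l): row=0 col=8 char='d'
After 8 (w): row=1 col=0 char='c'
After 9 (l): row=1 col=1 char='y'

Answer: y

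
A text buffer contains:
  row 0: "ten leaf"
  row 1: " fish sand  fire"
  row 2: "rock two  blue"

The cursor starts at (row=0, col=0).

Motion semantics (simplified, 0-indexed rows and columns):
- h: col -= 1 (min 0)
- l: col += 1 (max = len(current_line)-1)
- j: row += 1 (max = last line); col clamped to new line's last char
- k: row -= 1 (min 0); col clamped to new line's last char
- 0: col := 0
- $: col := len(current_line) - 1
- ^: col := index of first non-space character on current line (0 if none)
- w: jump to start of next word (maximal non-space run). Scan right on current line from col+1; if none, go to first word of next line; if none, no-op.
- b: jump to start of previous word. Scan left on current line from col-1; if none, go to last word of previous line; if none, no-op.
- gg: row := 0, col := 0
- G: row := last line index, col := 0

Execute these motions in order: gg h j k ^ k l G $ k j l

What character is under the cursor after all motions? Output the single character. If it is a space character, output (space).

After 1 (gg): row=0 col=0 char='t'
After 2 (h): row=0 col=0 char='t'
After 3 (j): row=1 col=0 char='_'
After 4 (k): row=0 col=0 char='t'
After 5 (^): row=0 col=0 char='t'
After 6 (k): row=0 col=0 char='t'
After 7 (l): row=0 col=1 char='e'
After 8 (G): row=2 col=0 char='r'
After 9 ($): row=2 col=13 char='e'
After 10 (k): row=1 col=13 char='i'
After 11 (j): row=2 col=13 char='e'
After 12 (l): row=2 col=13 char='e'

Answer: e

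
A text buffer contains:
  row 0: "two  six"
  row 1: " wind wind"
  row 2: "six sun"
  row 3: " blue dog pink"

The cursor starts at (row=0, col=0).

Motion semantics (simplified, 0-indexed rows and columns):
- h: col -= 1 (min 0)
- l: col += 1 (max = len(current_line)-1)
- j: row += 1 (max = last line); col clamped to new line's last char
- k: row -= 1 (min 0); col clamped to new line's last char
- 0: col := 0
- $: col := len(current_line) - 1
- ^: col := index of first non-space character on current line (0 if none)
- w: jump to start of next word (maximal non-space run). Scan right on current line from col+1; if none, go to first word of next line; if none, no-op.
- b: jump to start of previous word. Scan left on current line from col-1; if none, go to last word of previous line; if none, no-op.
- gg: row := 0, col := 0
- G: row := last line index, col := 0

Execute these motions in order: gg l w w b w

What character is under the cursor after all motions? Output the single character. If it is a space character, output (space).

After 1 (gg): row=0 col=0 char='t'
After 2 (l): row=0 col=1 char='w'
After 3 (w): row=0 col=5 char='s'
After 4 (w): row=1 col=1 char='w'
After 5 (b): row=0 col=5 char='s'
After 6 (w): row=1 col=1 char='w'

Answer: w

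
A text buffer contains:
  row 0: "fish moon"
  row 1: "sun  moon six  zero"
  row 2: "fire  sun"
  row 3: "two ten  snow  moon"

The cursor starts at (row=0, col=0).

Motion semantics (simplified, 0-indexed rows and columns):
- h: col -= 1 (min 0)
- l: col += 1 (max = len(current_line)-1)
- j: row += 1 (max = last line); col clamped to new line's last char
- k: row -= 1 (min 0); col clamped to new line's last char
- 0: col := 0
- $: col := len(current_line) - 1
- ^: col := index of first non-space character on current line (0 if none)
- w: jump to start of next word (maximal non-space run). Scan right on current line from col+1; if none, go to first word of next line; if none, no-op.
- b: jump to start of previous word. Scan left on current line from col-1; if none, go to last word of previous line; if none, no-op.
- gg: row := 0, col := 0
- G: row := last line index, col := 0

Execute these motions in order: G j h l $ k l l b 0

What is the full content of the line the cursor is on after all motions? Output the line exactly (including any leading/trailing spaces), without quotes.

Answer: fire  sun

Derivation:
After 1 (G): row=3 col=0 char='t'
After 2 (j): row=3 col=0 char='t'
After 3 (h): row=3 col=0 char='t'
After 4 (l): row=3 col=1 char='w'
After 5 ($): row=3 col=18 char='n'
After 6 (k): row=2 col=8 char='n'
After 7 (l): row=2 col=8 char='n'
After 8 (l): row=2 col=8 char='n'
After 9 (b): row=2 col=6 char='s'
After 10 (0): row=2 col=0 char='f'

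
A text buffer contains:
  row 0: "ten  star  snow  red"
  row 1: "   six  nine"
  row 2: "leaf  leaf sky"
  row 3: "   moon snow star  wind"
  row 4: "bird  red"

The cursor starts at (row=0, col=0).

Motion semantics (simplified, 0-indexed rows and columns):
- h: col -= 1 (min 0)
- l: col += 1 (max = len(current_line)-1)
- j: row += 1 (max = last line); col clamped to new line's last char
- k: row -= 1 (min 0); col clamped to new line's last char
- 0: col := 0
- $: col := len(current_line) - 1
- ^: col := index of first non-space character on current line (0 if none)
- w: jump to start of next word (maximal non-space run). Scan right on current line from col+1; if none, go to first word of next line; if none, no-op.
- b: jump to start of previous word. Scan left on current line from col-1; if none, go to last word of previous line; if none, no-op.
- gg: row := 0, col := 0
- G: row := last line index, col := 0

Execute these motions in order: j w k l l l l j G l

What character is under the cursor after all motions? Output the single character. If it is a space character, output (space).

After 1 (j): row=1 col=0 char='_'
After 2 (w): row=1 col=3 char='s'
After 3 (k): row=0 col=3 char='_'
After 4 (l): row=0 col=4 char='_'
After 5 (l): row=0 col=5 char='s'
After 6 (l): row=0 col=6 char='t'
After 7 (l): row=0 col=7 char='a'
After 8 (j): row=1 col=7 char='_'
After 9 (G): row=4 col=0 char='b'
After 10 (l): row=4 col=1 char='i'

Answer: i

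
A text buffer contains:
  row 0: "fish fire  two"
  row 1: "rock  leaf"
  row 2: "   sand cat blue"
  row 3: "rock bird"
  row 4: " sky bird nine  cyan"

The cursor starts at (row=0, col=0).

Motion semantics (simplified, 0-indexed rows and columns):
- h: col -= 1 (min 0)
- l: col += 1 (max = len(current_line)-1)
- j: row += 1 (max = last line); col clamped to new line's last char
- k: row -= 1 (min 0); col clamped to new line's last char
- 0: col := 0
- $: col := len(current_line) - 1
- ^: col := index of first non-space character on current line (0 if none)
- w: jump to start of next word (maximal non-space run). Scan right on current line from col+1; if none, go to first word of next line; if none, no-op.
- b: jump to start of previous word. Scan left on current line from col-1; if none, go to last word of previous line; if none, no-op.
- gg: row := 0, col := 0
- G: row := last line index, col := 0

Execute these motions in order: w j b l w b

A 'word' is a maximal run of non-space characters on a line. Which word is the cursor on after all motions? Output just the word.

Answer: rock

Derivation:
After 1 (w): row=0 col=5 char='f'
After 2 (j): row=1 col=5 char='_'
After 3 (b): row=1 col=0 char='r'
After 4 (l): row=1 col=1 char='o'
After 5 (w): row=1 col=6 char='l'
After 6 (b): row=1 col=0 char='r'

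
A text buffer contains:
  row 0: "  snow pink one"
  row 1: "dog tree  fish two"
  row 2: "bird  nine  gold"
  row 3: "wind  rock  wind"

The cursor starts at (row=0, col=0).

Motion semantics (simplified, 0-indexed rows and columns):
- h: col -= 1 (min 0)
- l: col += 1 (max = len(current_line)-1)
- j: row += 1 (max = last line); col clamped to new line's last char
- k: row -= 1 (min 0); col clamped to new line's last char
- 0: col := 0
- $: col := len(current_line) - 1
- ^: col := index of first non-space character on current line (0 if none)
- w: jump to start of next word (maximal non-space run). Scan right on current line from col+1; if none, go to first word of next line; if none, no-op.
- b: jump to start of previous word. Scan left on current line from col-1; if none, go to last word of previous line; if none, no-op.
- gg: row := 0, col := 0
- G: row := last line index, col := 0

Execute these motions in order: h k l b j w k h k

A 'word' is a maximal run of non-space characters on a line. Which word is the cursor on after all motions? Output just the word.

After 1 (h): row=0 col=0 char='_'
After 2 (k): row=0 col=0 char='_'
After 3 (l): row=0 col=1 char='_'
After 4 (b): row=0 col=1 char='_'
After 5 (j): row=1 col=1 char='o'
After 6 (w): row=1 col=4 char='t'
After 7 (k): row=0 col=4 char='o'
After 8 (h): row=0 col=3 char='n'
After 9 (k): row=0 col=3 char='n'

Answer: snow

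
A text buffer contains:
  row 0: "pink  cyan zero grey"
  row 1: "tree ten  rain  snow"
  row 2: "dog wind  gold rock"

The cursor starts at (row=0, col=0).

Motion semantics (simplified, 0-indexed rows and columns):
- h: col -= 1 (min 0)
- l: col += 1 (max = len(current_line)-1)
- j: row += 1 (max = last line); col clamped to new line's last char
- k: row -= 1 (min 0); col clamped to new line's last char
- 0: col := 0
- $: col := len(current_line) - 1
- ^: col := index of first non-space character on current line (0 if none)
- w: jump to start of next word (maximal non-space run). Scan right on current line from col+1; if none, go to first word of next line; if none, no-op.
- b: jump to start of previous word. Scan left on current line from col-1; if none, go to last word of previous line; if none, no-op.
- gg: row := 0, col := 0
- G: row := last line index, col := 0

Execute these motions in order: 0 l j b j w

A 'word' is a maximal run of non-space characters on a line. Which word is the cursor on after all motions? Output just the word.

Answer: wind

Derivation:
After 1 (0): row=0 col=0 char='p'
After 2 (l): row=0 col=1 char='i'
After 3 (j): row=1 col=1 char='r'
After 4 (b): row=1 col=0 char='t'
After 5 (j): row=2 col=0 char='d'
After 6 (w): row=2 col=4 char='w'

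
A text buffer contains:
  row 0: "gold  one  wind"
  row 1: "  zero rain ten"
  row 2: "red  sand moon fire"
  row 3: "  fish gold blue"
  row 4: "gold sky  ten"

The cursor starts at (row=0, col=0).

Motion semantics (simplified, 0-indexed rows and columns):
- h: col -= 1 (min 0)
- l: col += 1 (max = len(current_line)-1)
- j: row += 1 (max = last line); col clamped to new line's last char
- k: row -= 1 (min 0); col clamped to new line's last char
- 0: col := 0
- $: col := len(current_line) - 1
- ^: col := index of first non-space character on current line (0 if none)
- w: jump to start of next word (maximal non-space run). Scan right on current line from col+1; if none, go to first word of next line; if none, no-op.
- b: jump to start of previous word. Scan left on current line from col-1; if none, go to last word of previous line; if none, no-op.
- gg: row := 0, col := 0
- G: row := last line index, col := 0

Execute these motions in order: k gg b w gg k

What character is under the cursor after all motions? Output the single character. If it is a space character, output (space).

Answer: g

Derivation:
After 1 (k): row=0 col=0 char='g'
After 2 (gg): row=0 col=0 char='g'
After 3 (b): row=0 col=0 char='g'
After 4 (w): row=0 col=6 char='o'
After 5 (gg): row=0 col=0 char='g'
After 6 (k): row=0 col=0 char='g'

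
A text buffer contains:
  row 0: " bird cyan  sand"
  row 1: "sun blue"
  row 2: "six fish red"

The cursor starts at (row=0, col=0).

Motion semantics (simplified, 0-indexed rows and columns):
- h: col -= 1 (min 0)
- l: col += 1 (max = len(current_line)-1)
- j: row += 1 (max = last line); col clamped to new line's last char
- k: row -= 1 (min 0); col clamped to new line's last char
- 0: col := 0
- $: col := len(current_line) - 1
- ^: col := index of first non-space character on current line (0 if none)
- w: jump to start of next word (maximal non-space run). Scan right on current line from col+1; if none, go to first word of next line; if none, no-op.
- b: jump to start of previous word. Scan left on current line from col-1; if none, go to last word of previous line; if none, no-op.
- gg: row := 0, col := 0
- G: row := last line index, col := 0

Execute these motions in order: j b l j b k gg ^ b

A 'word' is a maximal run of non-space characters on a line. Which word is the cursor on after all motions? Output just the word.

After 1 (j): row=1 col=0 char='s'
After 2 (b): row=0 col=12 char='s'
After 3 (l): row=0 col=13 char='a'
After 4 (j): row=1 col=7 char='e'
After 5 (b): row=1 col=4 char='b'
After 6 (k): row=0 col=4 char='d'
After 7 (gg): row=0 col=0 char='_'
After 8 (^): row=0 col=1 char='b'
After 9 (b): row=0 col=1 char='b'

Answer: bird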